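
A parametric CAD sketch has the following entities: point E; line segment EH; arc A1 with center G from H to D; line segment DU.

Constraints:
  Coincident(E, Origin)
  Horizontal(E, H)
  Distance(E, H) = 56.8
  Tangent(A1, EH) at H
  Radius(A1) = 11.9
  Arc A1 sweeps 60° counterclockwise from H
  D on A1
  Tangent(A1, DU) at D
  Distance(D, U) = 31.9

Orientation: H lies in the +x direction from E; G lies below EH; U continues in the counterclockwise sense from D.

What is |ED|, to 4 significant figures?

46.87

E is at the origin; EH is horizontal with |EH| = 56.8 and H on the +x side, so H = (56.80, 0.000). Since A1 is tangent to EH there, GH ⟂ EH, so G = H + (0, -11.9) = (56.80, -11.90). On A1, H sits at bearing 90° from G; a 60° counterclockwise sweep puts D at bearing 150°, so D = G + 11.9·(cos 150°, sin 150°) = (46.49, -5.950). Then |ED| = |D − E| = 46.87.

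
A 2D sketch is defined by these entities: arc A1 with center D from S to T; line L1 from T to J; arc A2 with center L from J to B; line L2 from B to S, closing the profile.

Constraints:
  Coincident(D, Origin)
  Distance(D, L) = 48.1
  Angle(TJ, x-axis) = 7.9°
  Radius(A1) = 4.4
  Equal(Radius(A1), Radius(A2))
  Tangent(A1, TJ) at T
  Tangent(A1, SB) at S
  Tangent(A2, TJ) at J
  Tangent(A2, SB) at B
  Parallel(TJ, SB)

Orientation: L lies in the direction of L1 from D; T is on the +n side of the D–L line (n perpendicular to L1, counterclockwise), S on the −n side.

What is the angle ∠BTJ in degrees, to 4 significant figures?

10.37°

The slot axis is L1's direction at 7.9°, so u = (cos 7.9°, sin 7.9°) = (0.9905, 0.1374) and n = (−sin 7.9°, cos 7.9°) = (-0.1374, 0.9905). D is at the origin and L lies 48.1 along u from D, so L = 48.1·u = (47.64, 6.611). Tangency of A1 to both parallel lines with radius 4.4 puts T and S at D ± 4.4·n: T = (-0.6048, 4.358), S = (0.6048, -4.358). Equal radii place J and B the same way about L: J = L + 4.4·n = (47.04, 10.97), B = L − 4.4·n = (48.25, 2.253). Then cos ∠BTJ = TB·TJ / (|TB||TJ|), giving 10.37°.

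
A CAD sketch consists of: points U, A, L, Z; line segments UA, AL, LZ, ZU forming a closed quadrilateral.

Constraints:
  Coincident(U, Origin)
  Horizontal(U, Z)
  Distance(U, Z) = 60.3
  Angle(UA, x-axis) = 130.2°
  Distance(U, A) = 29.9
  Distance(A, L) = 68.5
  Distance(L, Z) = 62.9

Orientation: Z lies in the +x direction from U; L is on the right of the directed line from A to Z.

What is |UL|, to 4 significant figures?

40.19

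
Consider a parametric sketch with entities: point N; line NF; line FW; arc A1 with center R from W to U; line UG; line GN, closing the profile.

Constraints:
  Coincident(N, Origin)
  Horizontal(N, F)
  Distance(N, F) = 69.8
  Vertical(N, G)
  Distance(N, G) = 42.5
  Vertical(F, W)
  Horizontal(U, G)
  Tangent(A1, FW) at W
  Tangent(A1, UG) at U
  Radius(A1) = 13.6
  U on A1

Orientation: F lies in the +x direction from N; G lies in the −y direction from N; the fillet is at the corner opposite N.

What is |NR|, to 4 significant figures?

63.20

N is at the origin; N and F share the same y with |NF| = 69.8 and F on the +x side, so F = (69.80, 0.000). N and G share the same x with |NG| = 42.5 and G on the −y side, so G = (0.000, -42.50). The virtual corner opposite N is at (69.80, -42.50). A1 meets FW tangentially, so RW is at right angles to FW and A1 meets UG tangentially, so RU is at right angles to UG, with radius 13.6, so the center R sits 13.6 in from both sides at R = (56.20, -28.90). Then |NR| = |R − N| = 63.20.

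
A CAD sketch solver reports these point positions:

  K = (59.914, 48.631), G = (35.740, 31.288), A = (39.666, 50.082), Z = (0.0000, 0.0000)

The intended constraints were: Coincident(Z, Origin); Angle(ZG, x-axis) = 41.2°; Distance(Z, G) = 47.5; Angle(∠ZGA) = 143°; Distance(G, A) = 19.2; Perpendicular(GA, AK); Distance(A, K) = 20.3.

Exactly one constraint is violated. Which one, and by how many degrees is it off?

Perpendicular(GA, AK) — off by 7.70°.

Z = (0.00, 0.00) ✓; ZG at 41.20° ✓; |ZG| = 47.50 ✓; ∠ZGA = 143.0° ✓; |GA| = 19.20 ✓; ∠(GA, AK) = 82.30° ✗; |AK| = 20.30 ✓.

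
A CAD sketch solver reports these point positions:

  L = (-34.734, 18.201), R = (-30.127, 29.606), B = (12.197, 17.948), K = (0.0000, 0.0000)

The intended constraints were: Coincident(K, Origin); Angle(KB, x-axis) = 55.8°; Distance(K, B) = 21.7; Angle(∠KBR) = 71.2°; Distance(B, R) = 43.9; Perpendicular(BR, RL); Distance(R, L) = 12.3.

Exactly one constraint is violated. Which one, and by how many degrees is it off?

Perpendicular(BR, RL) — off by 6.60°.

K = (0.00, 0.00) ✓; KB at 55.80° ✓; |KB| = 21.70 ✓; ∠KBR = 71.20° ✓; |BR| = 43.90 ✓; ∠(BR, RL) = 83.40° ✗; |RL| = 12.30 ✓.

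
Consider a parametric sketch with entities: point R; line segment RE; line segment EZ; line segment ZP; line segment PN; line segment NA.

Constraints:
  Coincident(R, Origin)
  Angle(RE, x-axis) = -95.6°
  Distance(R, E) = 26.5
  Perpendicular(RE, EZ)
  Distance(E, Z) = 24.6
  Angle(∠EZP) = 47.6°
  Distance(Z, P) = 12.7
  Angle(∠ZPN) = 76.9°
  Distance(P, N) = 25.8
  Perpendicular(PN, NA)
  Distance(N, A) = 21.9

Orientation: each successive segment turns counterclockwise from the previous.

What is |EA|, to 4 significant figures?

31.13

∠ZPN = 76.9° gives PN at -130.1° from the x-axis; with |PN| = 25.8, N = (-2.329, -38.34). The perpendicularity gives NA at right angles to PN, so NA runs at -40.10°; with |NA| = 21.9, A = (14.42, -52.45). Then |EA| = |A − E| = 31.13.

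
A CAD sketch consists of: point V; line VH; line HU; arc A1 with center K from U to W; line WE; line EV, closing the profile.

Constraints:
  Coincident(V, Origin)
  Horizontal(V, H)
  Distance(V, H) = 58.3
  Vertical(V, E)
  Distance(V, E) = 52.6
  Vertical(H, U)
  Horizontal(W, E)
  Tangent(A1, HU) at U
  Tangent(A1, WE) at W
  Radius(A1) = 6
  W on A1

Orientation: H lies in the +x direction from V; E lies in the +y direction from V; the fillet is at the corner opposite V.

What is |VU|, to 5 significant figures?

74.635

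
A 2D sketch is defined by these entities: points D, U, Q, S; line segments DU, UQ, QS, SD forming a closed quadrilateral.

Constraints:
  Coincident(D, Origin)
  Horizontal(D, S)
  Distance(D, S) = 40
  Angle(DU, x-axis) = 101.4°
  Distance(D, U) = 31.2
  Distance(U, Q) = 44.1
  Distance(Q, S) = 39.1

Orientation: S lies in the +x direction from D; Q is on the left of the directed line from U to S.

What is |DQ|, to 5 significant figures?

53.840

D is at the origin; DS is horizontal with |DS| = 40.0 and S in +x, so S = (40.0, 0). DU runs at 101.4° with |DU| = 31.2, so U = (-6.1669, 30.584). Q is determined by |UQ| = 44.1 and |QS| = 39.1 together: it lies at the intersection of circle(U, 44.1) and circle(S, 39.1). With |US| = 55.379, the foot of the radical line on US is 31.445 from U and the perpendicular offset is √(44.1² − 31.445²) = 30.919. Taking the left-of-US solution: Q = (37.124, 38.994).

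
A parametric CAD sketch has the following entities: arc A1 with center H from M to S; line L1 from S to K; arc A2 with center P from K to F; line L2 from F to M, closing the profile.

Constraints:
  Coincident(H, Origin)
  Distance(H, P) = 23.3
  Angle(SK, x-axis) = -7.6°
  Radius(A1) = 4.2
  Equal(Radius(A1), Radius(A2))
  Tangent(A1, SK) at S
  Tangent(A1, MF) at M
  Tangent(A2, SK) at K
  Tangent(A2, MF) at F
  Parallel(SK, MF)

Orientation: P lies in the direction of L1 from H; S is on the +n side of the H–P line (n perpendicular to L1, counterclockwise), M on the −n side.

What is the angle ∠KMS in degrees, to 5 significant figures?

70.175°

The slot axis is L1's direction at -7.6°, so u = (cos -7.6°, sin -7.6°) = (0.99122, -0.13226) and n = (−sin -7.6°, cos -7.6°) = (0.13226, 0.99122). H is at the origin and P lies 23.3 along u from H, so P = 23.3·u = (23.095, -3.0816). Tangency of A1 to both parallel lines with radius 4.2 puts S and M at H ± 4.2·n: S = (0.55548, 4.1631), M = (-0.55548, -4.1631). Equal radii place K and F the same way about P: K = P + 4.2·n = (23.651, 1.0815), F = P − 4.2·n = (22.540, -7.2447). Then cos ∠KMS = MK·MS / (|MK||MS|), giving 70.175°.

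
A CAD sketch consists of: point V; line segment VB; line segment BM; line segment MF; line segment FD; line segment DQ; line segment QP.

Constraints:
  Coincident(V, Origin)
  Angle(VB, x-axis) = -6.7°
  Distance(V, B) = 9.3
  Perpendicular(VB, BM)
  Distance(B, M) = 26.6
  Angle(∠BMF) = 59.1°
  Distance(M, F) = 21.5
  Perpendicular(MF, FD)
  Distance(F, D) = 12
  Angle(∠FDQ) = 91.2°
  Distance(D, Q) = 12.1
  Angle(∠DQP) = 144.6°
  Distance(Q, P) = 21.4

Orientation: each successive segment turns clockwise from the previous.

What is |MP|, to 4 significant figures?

8.300

V is at the origin; VB runs at -6.7° with length 9.3, so B = (9.236, -1.085). VB is perpendicular to BM, so BM runs at -96.70°; with |BM| = 26.6, M = (6.133, -27.50). ∠BMF = 59.1° gives MF at 142.4° from the x-axis; with |MF| = 21.5, F = (-10.90, -14.39). MF is perpendicular to FD, so FD runs at 52.40°; with |FD| = 12.0, D = (-3.579, -4.878). ∠FDQ = 91.2° gives DQ at -36.40° from the x-axis; with |DQ| = 12.1, Q = (6.160, -12.06). ∠DQP = 144.6° gives QP at -71.80° from the x-axis; with |QP| = 21.4, P = (12.84, -32.39). Then |MP| = |P − M| = 8.300.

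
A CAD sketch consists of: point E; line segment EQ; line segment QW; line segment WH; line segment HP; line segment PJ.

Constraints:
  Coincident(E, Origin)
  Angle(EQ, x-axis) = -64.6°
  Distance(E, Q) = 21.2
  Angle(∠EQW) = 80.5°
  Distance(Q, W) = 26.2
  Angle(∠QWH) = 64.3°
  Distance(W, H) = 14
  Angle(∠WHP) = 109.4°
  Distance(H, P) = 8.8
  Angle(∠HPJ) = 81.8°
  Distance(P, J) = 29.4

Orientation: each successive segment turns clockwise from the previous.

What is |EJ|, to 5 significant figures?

40.687

E is at the origin; EQ runs at -64.6° with length 21.2, so Q = (9.0934, -19.151). ∠EQW = 80.5° gives QW at -164.10° from the x-axis; with |QW| = 26.2, W = (-16.104, -26.328). ∠QWH = 64.3° gives WH at 80.200° from the x-axis; with |WH| = 14.0, H = (-13.721, -12.533). ∠WHP = 109.4° gives HP at 9.6000° from the x-axis; with |HP| = 8.8, P = (-5.0445, -11.065). ∠HPJ = 81.8° gives PJ at -88.600° from the x-axis; with |PJ| = 29.4, J = (-4.3262, -40.456). Then |EJ| = |J − E| = 40.687.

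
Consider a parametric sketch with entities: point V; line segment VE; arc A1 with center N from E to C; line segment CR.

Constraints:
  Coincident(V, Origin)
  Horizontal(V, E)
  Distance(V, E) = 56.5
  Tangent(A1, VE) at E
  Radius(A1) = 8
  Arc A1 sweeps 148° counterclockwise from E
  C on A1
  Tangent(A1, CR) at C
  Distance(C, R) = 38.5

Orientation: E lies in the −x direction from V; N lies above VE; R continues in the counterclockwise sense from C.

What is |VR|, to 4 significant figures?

91.91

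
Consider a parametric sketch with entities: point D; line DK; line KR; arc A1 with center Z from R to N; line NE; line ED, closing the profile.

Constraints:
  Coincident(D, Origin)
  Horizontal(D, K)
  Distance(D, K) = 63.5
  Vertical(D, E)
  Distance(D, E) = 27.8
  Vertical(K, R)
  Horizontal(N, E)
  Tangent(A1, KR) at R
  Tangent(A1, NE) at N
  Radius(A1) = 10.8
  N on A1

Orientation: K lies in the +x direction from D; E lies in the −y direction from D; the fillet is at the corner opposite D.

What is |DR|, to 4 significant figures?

65.74

The virtual corner opposite D is at (63.50, -27.80). Since A1 is tangent to KR there, ZR ⟂ KR and the tangent condition forces ZN to be normal to NE, with radius 10.8, so the center Z sits 10.8 in from both sides at Z = (52.70, -17.00). That places the tangent points at R = (63.50, -17.00) on KR and N = (52.70, -27.80) on NE. Then |DR| = |R − D| = 65.74.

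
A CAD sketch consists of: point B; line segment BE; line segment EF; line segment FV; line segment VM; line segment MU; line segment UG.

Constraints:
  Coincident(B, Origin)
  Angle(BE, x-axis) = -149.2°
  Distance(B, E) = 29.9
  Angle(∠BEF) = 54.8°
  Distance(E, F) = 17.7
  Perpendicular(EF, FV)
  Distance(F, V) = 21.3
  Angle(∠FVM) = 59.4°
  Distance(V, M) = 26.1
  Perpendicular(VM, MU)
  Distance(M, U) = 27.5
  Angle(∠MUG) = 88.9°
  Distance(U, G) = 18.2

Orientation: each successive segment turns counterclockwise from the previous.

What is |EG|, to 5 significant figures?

25.458

B is at the origin; BE runs at -149.2° with length 29.9, so E = (-25.683, -15.310). ∠BEF = 54.8° gives EF at -24.000° from the x-axis; with |EF| = 17.7, F = (-9.5131, -22.509). EF is perpendicular to FV, so FV runs at 66.000°; with |FV| = 21.3, V = (-0.84966, -3.0508). ∠FVM = 59.4° gives VM at -173.40° from the x-axis; with |VM| = 26.1, M = (-26.777, -6.0507). VM ⟂ MU, so MU runs at -83.400°; with |MU| = 27.5, U = (-23.616, -33.368). ∠MUG = 88.9° gives UG at 7.7000° from the x-axis; with |UG| = 18.2, G = (-5.5800, -30.930). Then |EG| = |G − E| = 25.458.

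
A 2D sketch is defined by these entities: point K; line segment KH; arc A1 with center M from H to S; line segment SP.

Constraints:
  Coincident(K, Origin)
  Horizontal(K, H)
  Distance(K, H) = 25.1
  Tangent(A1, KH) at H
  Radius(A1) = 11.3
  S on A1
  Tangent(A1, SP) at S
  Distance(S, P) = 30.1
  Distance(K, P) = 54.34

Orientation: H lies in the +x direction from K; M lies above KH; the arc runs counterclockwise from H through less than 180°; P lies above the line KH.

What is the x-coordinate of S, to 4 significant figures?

36.38

K is at the origin; KH is horizontal with |KH| = 25.1 and H on the +x side, so H = (25.10, 0.000). A1 meets KH tangentially, so MH is at right angles to KH, so M = H + (0, 11.3) = (25.10, 11.30). Since MS ⟂ SP (tangency), |MP| = √(11.3² + 30.1²) = 32.15 regardless of where S sits on A1. So P lies on both circle(K, 54.34) and circle(M, 32.15); the above-KH intersection is P = (34.38, 42.08). S is the foot of the tangent from P: S = (36.38, 12.05).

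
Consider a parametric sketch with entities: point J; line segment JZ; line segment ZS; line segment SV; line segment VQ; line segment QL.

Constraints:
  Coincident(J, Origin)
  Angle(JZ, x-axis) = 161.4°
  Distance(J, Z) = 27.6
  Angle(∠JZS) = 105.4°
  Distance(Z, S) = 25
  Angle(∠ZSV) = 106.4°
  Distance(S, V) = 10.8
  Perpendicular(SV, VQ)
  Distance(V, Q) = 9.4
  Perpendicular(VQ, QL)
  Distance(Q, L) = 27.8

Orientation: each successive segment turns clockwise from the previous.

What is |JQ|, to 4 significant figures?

29.66

∠ZSV = 106.4° gives SV at 13.20° from the x-axis; with |SV| = 10.8, V = (-14.25, 36.23). The perpendicularity gives VQ at right angles to SV, so VQ runs at -76.80°; with |VQ| = 9.4, Q = (-12.10, 27.08). Then |JQ| = |Q − J| = 29.66.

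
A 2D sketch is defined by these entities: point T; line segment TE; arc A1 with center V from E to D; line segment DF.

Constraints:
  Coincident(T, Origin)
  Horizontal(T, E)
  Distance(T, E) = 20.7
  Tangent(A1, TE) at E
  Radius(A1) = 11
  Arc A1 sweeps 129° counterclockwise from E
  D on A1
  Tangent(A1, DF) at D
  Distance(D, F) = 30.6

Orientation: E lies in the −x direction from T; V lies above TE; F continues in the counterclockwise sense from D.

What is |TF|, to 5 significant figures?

52.208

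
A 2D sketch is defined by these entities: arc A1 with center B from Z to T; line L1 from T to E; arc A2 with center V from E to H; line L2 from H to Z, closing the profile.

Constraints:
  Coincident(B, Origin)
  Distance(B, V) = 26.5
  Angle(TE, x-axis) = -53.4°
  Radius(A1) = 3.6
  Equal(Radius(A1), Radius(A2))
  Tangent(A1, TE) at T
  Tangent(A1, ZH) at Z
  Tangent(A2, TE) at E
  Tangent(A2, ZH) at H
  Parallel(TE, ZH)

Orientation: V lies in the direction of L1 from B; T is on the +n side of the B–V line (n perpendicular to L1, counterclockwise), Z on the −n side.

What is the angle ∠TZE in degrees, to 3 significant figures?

74.8°

Tangency of A1 to both parallel lines with radius 3.6 puts T and Z at B ± 3.6·n: T = (2.89, 2.15), Z = (-2.89, -2.15). Equal radii place E and H the same way about V: E = V + 3.6·n = (18.7, -19.1), H = V − 3.6·n = (12.9, -23.4). Then cos ∠TZE = ZT·ZE / (|ZT||ZE|), giving 74.8°.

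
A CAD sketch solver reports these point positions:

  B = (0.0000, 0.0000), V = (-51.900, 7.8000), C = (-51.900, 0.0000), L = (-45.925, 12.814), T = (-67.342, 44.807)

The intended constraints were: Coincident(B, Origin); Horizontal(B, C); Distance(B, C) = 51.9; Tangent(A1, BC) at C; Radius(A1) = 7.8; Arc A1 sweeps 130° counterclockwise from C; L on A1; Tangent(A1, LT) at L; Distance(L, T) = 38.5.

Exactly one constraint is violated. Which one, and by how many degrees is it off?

Tangent(A1, LT) at L — off by 6.20°.

B = (0.00, 0.00) ✓; B.y = 0.00, C.y = 0.00 ✓; |BC| = 51.90 ✓; ∠(VC, CB) = 90.00° ✓; |VC| = 7.800 ✓; bearing(V→L) − bearing(V→C) = 130.0° ✓; |VL| = 7.800 ✓; ∠(VL, LT) = 96.20° ✗; |LT| = 38.50 ✓.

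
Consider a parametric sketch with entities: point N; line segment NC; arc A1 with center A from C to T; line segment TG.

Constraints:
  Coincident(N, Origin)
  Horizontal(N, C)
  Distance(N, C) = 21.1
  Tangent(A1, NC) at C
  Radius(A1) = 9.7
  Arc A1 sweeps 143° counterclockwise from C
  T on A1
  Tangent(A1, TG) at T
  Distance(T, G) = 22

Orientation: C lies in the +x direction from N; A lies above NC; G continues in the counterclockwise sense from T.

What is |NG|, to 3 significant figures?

32.1

On A1, C sits at bearing -90° from A; a 143° counterclockwise sweep puts T at bearing 53°, so T = A + 9.7·(cos 53°, sin 53°) = (26.9, 17.4). Since A1 is tangent to TG there, AT ⟂ TG, so TG runs along (−sin 53°, cos 53°); with |TG| = 22.0, G = (9.37, 30.7). Then |NG| = |G − N| = 32.1.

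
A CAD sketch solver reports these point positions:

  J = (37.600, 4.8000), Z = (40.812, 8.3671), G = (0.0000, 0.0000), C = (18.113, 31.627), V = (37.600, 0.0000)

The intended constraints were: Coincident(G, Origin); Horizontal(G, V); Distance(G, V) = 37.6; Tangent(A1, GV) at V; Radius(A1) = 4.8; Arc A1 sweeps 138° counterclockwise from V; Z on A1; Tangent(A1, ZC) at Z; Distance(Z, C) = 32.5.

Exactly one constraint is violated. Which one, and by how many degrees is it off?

Tangent(A1, ZC) at Z — off by 3.70°.

G = (0.00, 0.00) ✓; G.y = 0.00, V.y = 0.00 ✓; |GV| = 37.60 ✓; ∠(JV, VG) = 90.00° ✓; |JV| = 4.800 ✓; bearing(J→Z) − bearing(J→V) = 138.0° ✓; |JZ| = 4.800 ✓; ∠(JZ, ZC) = 93.70° ✗; |ZC| = 32.50 ✓.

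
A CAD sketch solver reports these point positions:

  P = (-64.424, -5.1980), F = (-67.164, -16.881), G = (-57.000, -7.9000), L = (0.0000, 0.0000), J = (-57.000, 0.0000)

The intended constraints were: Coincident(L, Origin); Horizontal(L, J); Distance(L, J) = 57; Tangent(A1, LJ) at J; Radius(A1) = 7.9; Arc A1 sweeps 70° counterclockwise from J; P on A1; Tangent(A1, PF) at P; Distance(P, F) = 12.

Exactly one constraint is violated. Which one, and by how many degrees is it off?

Tangent(A1, PF) at P — off by 6.80°.

L = (0.00, 0.00) ✓; L.y = 0.00, J.y = 0.00 ✓; |LJ| = 57.00 ✓; ∠(GJ, JL) = 90.00° ✓; |GJ| = 7.900 ✓; bearing(G→P) − bearing(G→J) = 70.00° ✓; |GP| = 7.900 ✓; ∠(GP, PF) = 83.20° ✗; |PF| = 12.00 ✓.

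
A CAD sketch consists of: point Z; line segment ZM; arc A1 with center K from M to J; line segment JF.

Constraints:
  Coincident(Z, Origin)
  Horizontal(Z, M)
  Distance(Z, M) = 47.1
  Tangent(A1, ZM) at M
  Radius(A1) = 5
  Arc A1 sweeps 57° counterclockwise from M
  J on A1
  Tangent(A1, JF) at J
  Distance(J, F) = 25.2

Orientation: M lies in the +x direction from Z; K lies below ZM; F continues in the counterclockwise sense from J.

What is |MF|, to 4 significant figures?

29.48

On A1, M sits at bearing 90° from K; a 57° counterclockwise sweep puts J at bearing 147°, so J = K + 5.0·(cos 147°, sin 147°) = (42.91, -2.277). A1 meets JF tangentially, so KJ is at right angles to JF, so JF runs along (−sin 147°, cos 147°); with |JF| = 25.2, F = (29.18, -23.41). Then |MF| = |F − M| = 29.48.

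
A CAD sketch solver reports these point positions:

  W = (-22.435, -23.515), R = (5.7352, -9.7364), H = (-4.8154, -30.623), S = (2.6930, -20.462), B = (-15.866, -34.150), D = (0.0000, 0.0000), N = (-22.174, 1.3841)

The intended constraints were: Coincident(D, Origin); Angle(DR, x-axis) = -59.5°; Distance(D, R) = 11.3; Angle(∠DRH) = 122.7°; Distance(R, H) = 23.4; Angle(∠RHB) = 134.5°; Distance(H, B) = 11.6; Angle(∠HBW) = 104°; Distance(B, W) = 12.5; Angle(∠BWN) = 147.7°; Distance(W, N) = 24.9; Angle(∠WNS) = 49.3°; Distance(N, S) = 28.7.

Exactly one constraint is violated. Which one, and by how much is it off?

Distance(N, S) = 28.7 — off by 4.40.

D = (0.00, 0.00) ✓; DR at -59.50° ✓; |DR| = 11.30 ✓; ∠DRH = 122.7° ✓; |RH| = 23.40 ✓; ∠RHB = 134.5° ✓; |HB| = 11.60 ✓; ∠HBW = 104.0° ✓; |BW| = 12.50 ✓; ∠BWN = 147.7° ✓; |WN| = 24.90 ✓; ∠WNS = 49.30° ✓; |NS| = 33.10 ✗.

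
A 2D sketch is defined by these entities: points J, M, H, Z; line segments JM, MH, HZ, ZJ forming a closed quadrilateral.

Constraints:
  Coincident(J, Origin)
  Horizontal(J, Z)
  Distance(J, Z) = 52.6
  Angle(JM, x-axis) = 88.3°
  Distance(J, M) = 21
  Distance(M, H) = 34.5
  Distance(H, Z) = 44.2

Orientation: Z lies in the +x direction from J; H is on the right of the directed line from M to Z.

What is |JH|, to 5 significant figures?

15.829

Checks: J.y = 0.00, Z.y = 0.00 ✓; |MH| = 34.50 ✓; |HZ| = 44.20 ✓.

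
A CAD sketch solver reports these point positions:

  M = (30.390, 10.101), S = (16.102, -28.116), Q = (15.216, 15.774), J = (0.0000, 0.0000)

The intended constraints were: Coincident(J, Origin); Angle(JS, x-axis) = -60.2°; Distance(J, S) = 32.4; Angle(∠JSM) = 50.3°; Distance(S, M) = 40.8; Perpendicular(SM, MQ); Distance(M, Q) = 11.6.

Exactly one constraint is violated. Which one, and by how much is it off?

Distance(M, Q) = 11.6 — off by 4.60.

J = (0.00, 0.00) ✓; JS at -60.20° ✓; |JS| = 32.40 ✓; ∠JSM = 50.30° ✓; |SM| = 40.80 ✓; ∠(SM, MQ) = 90.00° ✓; |MQ| = 16.20 ✗.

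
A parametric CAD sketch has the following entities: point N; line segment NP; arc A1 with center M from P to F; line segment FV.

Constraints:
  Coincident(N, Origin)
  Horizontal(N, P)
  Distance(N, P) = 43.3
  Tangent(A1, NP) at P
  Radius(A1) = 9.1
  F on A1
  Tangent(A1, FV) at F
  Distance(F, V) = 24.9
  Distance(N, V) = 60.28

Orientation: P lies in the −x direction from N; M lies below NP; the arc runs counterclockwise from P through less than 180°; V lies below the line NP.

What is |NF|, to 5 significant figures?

53.323

Checks: |MF| = 9.100 ✓; ∠(MF, FV) = 90.00° ✓; |FV| = 24.90 ✓; |NV| = 60.28 ✓.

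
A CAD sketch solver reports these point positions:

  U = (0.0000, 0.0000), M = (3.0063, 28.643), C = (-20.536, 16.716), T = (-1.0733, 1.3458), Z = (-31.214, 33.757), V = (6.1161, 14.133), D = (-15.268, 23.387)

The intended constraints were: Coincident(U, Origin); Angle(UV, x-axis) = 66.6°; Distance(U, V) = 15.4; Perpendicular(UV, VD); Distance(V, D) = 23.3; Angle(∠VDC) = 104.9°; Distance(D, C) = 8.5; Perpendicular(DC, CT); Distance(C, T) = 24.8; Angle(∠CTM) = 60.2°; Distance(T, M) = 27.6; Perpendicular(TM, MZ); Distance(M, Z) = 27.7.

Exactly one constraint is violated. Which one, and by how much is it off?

Distance(M, Z) = 27.7 — off by 6.90.

U = (0.00, 0.00) ✓; UV at 66.60° ✓; |UV| = 15.40 ✓; ∠(UV, VD) = 90.00° ✓; |VD| = 23.30 ✓; ∠VDC = 104.9° ✓; |DC| = 8.500 ✓; ∠(DC, CT) = 90.00° ✓; |CT| = 24.80 ✓; ∠CTM = 60.20° ✓; |TM| = 27.60 ✓; ∠(TM, MZ) = 90.00° ✓; |MZ| = 34.60 ✗.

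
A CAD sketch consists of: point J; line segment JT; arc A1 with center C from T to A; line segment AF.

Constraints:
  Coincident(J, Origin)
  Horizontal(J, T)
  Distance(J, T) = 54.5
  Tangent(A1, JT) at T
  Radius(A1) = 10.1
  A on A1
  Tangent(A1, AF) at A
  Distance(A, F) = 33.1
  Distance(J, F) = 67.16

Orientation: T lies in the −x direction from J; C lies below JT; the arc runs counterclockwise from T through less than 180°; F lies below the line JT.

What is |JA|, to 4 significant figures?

65.30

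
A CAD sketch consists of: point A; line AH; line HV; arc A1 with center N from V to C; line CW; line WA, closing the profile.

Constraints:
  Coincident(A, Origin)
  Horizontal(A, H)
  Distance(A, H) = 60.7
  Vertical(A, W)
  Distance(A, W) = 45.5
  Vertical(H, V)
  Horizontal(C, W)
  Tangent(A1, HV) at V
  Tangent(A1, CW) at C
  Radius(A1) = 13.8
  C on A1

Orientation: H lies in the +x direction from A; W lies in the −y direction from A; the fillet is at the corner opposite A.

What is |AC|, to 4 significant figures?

65.34

A is at the origin; A and H share the same y with |AH| = 60.7 and H on the +x side, so H = (60.70, 0.000). A and W share the same x with |AW| = 45.5 and W on the −y side, so W = (0.000, -45.50). The virtual corner opposite A is at (60.70, -45.50). Tangency of A1 to HV means the radius NV is perpendicular to HV and the tangent condition forces NC to be normal to CW, with radius 13.8, so the center N sits 13.8 in from both sides at N = (46.90, -31.70). That places the tangent points at V = (60.70, -31.70) on HV and C = (46.90, -45.50) on CW. Then |AC| = |C − A| = 65.34.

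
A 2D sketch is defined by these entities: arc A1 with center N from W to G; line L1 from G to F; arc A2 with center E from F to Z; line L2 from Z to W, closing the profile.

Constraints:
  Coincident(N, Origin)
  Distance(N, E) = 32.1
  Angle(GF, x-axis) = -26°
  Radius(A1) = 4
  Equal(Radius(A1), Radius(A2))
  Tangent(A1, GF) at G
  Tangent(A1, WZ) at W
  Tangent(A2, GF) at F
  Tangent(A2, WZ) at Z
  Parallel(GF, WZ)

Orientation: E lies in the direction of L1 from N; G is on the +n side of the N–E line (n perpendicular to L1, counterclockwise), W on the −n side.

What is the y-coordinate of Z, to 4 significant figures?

-17.67

The slot axis is L1's direction at -26.0°, so u = (cos -26.0°, sin -26.0°) = (0.8988, -0.4384) and n = (−sin -26.0°, cos -26.0°) = (0.4384, 0.8988). N is at the origin and E lies 32.1 along u from N, so E = 32.1·u = (28.85, -14.07). Tangency of A1 to both parallel lines with radius 4.0 puts G and W at N ± 4.0·n: G = (1.753, 3.595), W = (-1.753, -3.595). Equal radii place F and Z the same way about E: F = E + 4.0·n = (30.60, -10.48), Z = E − 4.0·n = (27.10, -17.67). So Z.y = -17.67.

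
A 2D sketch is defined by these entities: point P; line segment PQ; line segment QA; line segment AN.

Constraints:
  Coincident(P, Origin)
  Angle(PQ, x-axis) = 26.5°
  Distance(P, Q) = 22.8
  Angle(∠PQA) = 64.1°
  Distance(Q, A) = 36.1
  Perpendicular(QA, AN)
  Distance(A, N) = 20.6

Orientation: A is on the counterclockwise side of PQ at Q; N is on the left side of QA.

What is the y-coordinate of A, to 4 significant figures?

32.20

P is at the origin; PQ runs at 26.5° with length 22.8, so Q = 22.8·(cos 26.5°, sin 26.5°) = (20.40, 10.17). ∠PQA = 64.1°, so QA runs at 26.5° + (180° − 64.1°) = 142.4° from the x-axis; with |QA| = 36.1, A = Q + 36.1·(cos 142.4°, sin 142.4°) = (-8.197, 32.20). So A.y = 32.20.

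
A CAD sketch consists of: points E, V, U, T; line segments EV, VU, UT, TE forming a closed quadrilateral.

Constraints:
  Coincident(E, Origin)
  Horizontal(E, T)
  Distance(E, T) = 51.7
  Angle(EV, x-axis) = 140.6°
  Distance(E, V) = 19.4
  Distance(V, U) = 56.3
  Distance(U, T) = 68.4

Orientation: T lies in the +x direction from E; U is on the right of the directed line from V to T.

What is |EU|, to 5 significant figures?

42.495

E is at the origin; E and T share the same y with |ET| = 51.7 and T in +x, so T = (51.7, 0). EV runs at 140.6° with |EV| = 19.4, so V = (-14.991, 12.314). U is determined by |VU| = 56.3 and |UT| = 68.4 together: it lies at the intersection of circle(V, 56.3) and circle(T, 68.4). With |VT| = 67.818, the foot of the radical line on VT is 22.785 from V and the perpendicular offset is √(56.3² − 22.785²) = 51.483. Taking the right-of-VT solution: U = (-1.9328, -42.451).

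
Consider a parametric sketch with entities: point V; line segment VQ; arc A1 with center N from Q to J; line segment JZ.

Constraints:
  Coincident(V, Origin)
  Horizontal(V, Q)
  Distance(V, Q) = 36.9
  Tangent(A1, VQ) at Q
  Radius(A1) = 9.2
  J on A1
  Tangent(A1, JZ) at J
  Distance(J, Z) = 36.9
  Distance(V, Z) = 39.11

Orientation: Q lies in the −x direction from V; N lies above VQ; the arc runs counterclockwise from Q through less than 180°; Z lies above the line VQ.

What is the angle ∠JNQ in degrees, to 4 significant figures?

61.89°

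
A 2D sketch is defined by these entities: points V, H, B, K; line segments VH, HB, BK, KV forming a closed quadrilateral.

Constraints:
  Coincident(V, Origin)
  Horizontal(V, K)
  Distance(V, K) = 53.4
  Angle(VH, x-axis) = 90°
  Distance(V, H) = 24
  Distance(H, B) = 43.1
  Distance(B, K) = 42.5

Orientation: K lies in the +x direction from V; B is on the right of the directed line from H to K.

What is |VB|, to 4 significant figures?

21.95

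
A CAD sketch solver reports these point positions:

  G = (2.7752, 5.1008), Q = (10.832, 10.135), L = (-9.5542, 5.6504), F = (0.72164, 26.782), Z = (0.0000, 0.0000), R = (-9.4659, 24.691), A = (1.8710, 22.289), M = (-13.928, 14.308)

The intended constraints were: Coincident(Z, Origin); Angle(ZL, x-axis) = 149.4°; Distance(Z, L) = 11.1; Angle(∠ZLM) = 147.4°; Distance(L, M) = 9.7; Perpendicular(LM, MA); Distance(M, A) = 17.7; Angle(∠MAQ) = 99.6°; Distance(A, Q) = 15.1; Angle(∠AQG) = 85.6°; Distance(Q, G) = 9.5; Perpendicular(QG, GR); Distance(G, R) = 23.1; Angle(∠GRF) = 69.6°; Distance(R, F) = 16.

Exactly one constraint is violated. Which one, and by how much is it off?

Distance(R, F) = 16 — off by 5.60.

Z = (0.00, 0.00) ✓; ZL at 149.4° ✓; |ZL| = 11.10 ✓; ∠ZLM = 147.4° ✓; |LM| = 9.700 ✓; ∠(LM, MA) = 90.00° ✓; |MA| = 17.70 ✓; ∠MAQ = 99.60° ✓; |AQ| = 15.10 ✓; ∠AQG = 85.60° ✓; |QG| = 9.500 ✓; ∠(QG, GR) = 90.00° ✓; |GR| = 23.10 ✓; ∠GRF = 69.60° ✓; |RF| = 10.40 ✗.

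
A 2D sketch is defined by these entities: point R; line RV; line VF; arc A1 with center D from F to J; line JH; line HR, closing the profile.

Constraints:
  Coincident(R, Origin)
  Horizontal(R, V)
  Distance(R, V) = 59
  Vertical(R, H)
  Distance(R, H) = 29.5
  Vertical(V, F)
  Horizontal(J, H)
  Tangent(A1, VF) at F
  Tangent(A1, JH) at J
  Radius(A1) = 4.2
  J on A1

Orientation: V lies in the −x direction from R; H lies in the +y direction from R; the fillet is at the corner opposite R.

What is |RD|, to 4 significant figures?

60.36

R is at the origin; R and V share the same y with |RV| = 59.0 and V on the −x side, so V = (-59.00, 0.000). R and H share the same x with |RH| = 29.5 and H on the +y side, so H = (0.000, 29.50). The virtual corner opposite R is at (-59.00, 29.50). The tangent condition forces DF to be normal to VF and the tangent condition forces DJ to be normal to JH, with radius 4.2, so the center D sits 4.2 in from both sides at D = (-54.80, 25.30). Then |RD| = |D − R| = 60.36.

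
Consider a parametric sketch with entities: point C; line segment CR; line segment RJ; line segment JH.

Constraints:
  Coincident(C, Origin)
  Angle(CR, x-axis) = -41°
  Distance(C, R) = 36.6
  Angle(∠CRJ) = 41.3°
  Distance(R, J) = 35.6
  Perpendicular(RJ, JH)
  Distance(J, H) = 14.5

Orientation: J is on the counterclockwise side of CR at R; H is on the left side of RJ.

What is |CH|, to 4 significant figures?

12.61

∠CRJ = 41.3°, so RJ runs at -41.0° + (180° − 41.3°) = 97.70° from the x-axis; with |RJ| = 35.6, J = R + 35.6·(cos 97.70°, sin 97.70°) = (22.85, 11.27). RJ ⟂ JH; with |JH| = 14.5 on the left of RJ, H = J + 14.5·(-0.9910, -0.1340) = (8.483, 9.324). Then |CH| = |H − C| = 12.61.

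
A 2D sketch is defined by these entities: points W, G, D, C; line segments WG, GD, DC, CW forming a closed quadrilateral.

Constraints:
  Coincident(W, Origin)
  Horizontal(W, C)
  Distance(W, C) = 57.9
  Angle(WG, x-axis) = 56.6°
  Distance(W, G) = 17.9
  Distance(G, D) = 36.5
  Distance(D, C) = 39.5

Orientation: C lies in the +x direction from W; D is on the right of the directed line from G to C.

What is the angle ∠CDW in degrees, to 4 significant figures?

112.0°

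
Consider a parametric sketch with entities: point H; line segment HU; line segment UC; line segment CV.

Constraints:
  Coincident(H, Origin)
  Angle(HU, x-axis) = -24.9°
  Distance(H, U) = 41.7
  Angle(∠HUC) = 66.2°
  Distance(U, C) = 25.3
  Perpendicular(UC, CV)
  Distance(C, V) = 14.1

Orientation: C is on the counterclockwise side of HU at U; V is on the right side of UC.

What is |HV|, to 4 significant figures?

52.94

H is at the origin; HU runs at -24.9° with length 41.7, so U = 41.7·(cos -24.9°, sin -24.9°) = (37.82, -17.56). ∠HUC = 66.2°, so UC runs at -24.9° + (180° − 66.2°) = 88.90° from the x-axis; with |UC| = 25.3, C = U + 25.3·(cos 88.90°, sin 88.90°) = (38.31, 7.738). UC ⟂ CV; with |CV| = 14.1 on the right of UC, V = C + 14.1·(0.9998, -0.01920) = (52.41, 7.467). Then |HV| = |V − H| = 52.94.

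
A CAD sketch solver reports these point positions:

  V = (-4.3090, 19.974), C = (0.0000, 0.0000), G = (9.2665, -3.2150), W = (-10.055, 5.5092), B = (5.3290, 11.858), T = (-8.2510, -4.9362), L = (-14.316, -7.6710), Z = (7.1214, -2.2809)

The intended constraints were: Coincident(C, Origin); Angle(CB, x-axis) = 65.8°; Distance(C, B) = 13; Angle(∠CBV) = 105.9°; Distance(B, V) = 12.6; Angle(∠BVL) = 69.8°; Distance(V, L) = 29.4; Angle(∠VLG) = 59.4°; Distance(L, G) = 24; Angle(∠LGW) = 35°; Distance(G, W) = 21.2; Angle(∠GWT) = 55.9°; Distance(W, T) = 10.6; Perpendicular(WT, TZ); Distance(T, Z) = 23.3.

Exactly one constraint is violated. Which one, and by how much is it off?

Distance(T, Z) = 23.3 — off by 7.70.

C = (0.00, 0.00) ✓; CB at 65.80° ✓; |CB| = 13.00 ✓; ∠CBV = 105.9° ✓; |BV| = 12.60 ✓; ∠BVL = 69.80° ✓; |VL| = 29.40 ✓; ∠VLG = 59.40° ✓; |LG| = 24.00 ✓; ∠LGW = 35.00° ✓; |GW| = 21.20 ✓; ∠GWT = 55.90° ✓; |WT| = 10.60 ✓; ∠(WT, TZ) = 90.00° ✓; |TZ| = 15.60 ✗.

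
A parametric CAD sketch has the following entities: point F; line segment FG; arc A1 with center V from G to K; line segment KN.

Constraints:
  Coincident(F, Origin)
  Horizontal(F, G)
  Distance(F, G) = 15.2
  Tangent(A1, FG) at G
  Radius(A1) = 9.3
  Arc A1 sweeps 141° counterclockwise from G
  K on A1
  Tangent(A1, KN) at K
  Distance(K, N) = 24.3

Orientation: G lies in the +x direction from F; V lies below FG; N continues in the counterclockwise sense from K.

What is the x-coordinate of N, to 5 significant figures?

28.232

On A1, G sits at bearing 90° from V; a 141° counterclockwise sweep puts K at bearing 231°, so K = V + 9.3·(cos 231°, sin 231°) = (9.3473, -16.527). Since A1 is tangent to KN there, VK ⟂ KN, so KN runs along (−sin 231°, cos 231°); with |KN| = 24.3, N = (28.232, -31.820). So N.x = 28.232.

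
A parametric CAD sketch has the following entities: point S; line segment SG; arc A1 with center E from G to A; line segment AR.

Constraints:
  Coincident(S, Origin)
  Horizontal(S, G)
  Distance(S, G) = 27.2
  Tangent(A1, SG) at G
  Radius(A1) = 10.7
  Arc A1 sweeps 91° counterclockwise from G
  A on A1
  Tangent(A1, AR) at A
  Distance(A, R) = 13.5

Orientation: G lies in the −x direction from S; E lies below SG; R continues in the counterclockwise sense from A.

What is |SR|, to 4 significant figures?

44.87

S is at the origin; S and G share the same y with |SG| = 27.2 and G on the −x side, so G = (-27.20, 0.000). The tangent condition forces EG to be normal to SG, so E = G + (0, -10.7) = (-27.20, -10.70). On A1, G sits at bearing 90° from E; a 91° counterclockwise sweep puts A at bearing 181°, so A = E + 10.7·(cos 181°, sin 181°) = (-37.90, -10.89). The tangent condition forces EA to be normal to AR, so AR runs along (−sin 181°, cos 181°); with |AR| = 13.5, R = (-37.66, -24.38). Then |SR| = |R − S| = 44.87.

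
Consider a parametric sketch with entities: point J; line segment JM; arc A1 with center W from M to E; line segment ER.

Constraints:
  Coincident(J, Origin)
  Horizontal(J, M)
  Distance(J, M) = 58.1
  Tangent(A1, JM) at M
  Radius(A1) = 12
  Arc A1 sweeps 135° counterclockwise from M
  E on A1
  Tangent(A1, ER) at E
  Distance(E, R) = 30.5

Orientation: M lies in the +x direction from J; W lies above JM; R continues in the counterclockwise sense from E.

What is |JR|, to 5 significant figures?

61.604

J is at the origin; JM is horizontal with |JM| = 58.1 and M on the +x side, so M = (58.100, 0.0000). The tangent condition forces WM to be normal to JM, so W = M + (0, 12) = (58.100, 12.000). On A1, M sits at bearing -90° from W; a 135° counterclockwise sweep puts E at bearing 45°, so E = W + 12.0·(cos 45°, sin 45°) = (66.585, 20.485). Since A1 is tangent to ER there, WE ⟂ ER, so ER runs along (−sin 45°, cos 45°); with |ER| = 30.5, R = (45.019, 42.052). Then |JR| = |R − J| = 61.604.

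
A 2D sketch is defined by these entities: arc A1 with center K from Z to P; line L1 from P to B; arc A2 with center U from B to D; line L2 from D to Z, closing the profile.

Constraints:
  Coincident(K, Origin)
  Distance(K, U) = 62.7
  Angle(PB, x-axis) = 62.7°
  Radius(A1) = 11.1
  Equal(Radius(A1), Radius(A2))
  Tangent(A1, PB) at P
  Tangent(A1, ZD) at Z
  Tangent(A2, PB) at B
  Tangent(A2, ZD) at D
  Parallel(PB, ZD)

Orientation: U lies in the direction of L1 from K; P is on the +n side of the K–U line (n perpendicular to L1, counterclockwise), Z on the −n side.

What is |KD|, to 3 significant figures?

63.7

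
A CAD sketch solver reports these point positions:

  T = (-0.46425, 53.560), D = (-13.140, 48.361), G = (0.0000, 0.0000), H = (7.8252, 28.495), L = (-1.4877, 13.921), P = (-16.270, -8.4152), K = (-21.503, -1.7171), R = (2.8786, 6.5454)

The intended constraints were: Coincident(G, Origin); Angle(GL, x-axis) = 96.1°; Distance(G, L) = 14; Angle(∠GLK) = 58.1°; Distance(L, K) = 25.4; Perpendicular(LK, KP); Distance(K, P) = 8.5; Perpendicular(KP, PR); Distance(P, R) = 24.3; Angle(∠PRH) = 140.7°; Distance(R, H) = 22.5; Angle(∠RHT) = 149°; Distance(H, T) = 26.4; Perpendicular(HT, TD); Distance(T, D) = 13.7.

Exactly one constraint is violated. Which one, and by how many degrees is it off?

Perpendicular(HT, TD) — off by 4.00°.

G = (0.00, 0.00) ✓; GL at 96.10° ✓; |GL| = 14.00 ✓; ∠GLK = 58.10° ✓; |LK| = 25.40 ✓; ∠(LK, KP) = 90.00° ✓; |KP| = 8.500 ✓; ∠(KP, PR) = 90.00° ✓; |PR| = 24.30 ✓; ∠PRH = 140.7° ✓; |RH| = 22.50 ✓; ∠RHT = 149.0° ✓; |HT| = 26.40 ✓; ∠(HT, TD) = 94.00° ✗; |TD| = 13.70 ✓.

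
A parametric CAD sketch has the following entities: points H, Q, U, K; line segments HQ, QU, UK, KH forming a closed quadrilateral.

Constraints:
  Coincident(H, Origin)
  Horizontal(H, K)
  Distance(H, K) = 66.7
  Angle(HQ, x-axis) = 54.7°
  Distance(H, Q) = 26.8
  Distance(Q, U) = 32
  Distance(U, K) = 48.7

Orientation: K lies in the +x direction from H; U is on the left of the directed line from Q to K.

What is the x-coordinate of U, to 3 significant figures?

40.9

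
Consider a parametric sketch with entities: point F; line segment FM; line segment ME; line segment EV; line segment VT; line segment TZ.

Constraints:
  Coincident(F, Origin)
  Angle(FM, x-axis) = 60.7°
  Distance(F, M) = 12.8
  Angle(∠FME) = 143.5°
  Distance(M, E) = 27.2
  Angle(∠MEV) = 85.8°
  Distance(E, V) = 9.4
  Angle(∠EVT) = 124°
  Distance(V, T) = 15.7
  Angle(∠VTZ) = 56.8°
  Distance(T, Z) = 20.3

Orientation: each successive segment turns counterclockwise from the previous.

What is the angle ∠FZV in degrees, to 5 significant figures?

111.21°

F is at the origin; FM runs at 60.7° with length 12.8, so M = (6.2641, 11.162). ∠FME = 143.5° gives ME at 97.200° from the x-axis; with |ME| = 27.2, E = (2.8550, 38.148). ∠MEV = 85.8° gives EV at -168.60° from the x-axis; with |EV| = 9.4, V = (-6.3595, 36.290). ∠EVT = 124.0° gives VT at -112.60° from the x-axis; with |VT| = 15.7, T = (-12.393, 21.796). ∠VTZ = 56.8° gives TZ at 10.600° from the x-axis; with |TZ| = 20.3, Z = (7.5606, 25.530). Then cos ∠FZV = ZF·ZV / (|ZF||ZV|), giving 111.21°.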